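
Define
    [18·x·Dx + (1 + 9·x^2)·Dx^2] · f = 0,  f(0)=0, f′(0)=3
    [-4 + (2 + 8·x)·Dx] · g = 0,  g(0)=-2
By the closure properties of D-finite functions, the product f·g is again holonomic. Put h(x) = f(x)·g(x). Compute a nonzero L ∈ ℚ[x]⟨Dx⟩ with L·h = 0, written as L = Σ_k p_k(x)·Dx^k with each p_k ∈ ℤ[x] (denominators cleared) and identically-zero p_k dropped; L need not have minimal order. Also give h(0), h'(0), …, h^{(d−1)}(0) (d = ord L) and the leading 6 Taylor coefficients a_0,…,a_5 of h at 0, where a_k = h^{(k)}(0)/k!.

f: a_k = 0, 3, 0, -9, 0, 243/5, …
g: a_k = -2, -4, 4, -8, 20, -56, …
L₀ := L_f ⊗_s L_g (sym. prod.), ord ≤ 2.
L = (12 - 36·x - 36·x^2) + (-4 + 2·x + 108·x^2 + 144·x^3)·Dx + (1 + 8·x + 25·x^2 + 72·x^3 + 144·x^4)·Dx^2  (order 2).
h: a_k = 0, -6, -12, 30, 12, -366/5, …
ICs: h(0) = 0, h′(0) = -6.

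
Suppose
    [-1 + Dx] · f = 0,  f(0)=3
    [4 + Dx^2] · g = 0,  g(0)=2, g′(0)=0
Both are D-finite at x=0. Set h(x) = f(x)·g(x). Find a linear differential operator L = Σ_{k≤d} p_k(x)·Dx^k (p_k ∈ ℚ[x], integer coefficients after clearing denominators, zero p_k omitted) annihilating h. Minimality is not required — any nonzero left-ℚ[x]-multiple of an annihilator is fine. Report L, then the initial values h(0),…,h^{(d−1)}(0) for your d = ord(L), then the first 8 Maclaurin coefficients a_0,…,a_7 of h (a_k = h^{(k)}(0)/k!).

f: a_k = 3, 3, 3/2, 1/2, 1/8, 1/40, 1/240, 1/1680, …
g: a_k = 2, 0, -4, 0, 4/3, 0, -8/45, 0, …
h₀=f·g: eliminate ⇒ L₀, order ≤ 1·2.
L = 5 - 2·Dx + Dx^2  (order 2).
h: a_k = 6, 6, -9, -11, -7/4, 41/20, 39/40, 29/840, …
ICs: h(0) = 6, h′(0) = 6.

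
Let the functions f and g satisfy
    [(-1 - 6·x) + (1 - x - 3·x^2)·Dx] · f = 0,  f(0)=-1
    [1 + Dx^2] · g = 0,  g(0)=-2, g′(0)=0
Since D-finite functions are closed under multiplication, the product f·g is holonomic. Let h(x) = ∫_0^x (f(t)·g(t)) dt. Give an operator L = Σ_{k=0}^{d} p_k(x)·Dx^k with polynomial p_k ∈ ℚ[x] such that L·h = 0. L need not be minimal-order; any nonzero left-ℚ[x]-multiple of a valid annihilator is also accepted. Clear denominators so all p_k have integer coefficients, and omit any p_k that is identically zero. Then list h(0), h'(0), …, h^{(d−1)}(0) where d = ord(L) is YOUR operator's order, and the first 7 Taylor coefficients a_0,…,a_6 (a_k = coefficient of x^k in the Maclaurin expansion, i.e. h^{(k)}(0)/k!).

f: a_k = -1, -1, -4, -7, -19, -40, -97, …
g: a_k = -2, 0, 1, 0, -1/12, 0, 1/360, …
L₀ := L_f ⊗_s L_g (sym. prod.), ord ≤ 2.
∫: right-multiply L₀ by Dx.
L = (5 + x + 3·x^2)·Dx + (2 + 12·x)·Dx^2 + (-1 + x + 3·x^2)·Dx^3  (order 3).
h: a_k = 0, 2, 1, 7/3, 13/4, 409/60, 877/72, …
ICs: h(0) = 0, h′(0) = 2, h′′(0) = 2.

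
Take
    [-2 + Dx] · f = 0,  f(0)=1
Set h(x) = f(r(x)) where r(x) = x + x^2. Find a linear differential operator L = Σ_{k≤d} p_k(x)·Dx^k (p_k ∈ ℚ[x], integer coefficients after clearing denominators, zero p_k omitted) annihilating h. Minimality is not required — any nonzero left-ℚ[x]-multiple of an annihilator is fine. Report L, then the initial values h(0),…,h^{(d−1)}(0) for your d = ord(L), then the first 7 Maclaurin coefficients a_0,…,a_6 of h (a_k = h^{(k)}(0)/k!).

L = (-2 - 4·x) + Dx  (order 1).
h: a_k = 1, 2, 4, 16/3, 20/3, 104/15, 304/45, …
ICs: h(0) = 1.

f: a_k = 1, 2, 2, 4/3, 2/3, 4/15, 4/45, …
L₀ from L_f via x↦r, Dx↦r'^{-1}Dx.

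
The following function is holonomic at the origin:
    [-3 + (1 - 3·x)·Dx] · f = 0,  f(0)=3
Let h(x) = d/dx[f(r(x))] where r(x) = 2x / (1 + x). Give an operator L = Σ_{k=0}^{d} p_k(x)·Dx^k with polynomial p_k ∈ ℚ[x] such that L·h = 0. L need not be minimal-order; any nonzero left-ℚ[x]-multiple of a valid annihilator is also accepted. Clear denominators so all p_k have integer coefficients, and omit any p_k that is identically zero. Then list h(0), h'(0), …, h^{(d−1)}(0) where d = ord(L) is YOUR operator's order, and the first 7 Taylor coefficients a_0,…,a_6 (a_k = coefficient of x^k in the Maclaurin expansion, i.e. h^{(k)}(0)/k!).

L = 10 + (-1 + 5·x)·Dx  (order 1).
h: a_k = 18, 180, 1350, 9000, 56250, 337500, 1968750, …
ICs: h(0) = 18.

f: a_k = 3, 9, 27, 81, 243, 729, 2187, …
Change of var in L_f (x↦r) gives L₀.
h₀' ⇒ L via d/dx closure of L₀.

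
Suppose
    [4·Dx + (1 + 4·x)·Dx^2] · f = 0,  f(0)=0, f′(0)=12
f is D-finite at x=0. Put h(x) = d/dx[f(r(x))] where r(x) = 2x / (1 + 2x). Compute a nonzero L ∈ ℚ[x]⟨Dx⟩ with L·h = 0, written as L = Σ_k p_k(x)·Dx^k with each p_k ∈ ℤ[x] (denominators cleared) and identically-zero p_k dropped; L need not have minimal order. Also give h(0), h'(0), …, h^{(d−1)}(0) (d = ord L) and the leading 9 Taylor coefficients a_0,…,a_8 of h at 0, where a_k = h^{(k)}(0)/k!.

L = (12 + 40·x) + (1 + 12·x + 20·x^2)·Dx  (order 1).
h: a_k = 24, -288, 2976, -29952, 299904, -2999808, 29999616, -299999232, 2999998464, …
ICs: h(0) = 24.

f: a_k = 0, 12, -24, 64, -192, 3072/5, -2048, 49152/7, -24576, …
Change of var in L_f (x↦r) gives L₀.
Differentiate: ansatz ord ≤ ord L₀ ⇒ L.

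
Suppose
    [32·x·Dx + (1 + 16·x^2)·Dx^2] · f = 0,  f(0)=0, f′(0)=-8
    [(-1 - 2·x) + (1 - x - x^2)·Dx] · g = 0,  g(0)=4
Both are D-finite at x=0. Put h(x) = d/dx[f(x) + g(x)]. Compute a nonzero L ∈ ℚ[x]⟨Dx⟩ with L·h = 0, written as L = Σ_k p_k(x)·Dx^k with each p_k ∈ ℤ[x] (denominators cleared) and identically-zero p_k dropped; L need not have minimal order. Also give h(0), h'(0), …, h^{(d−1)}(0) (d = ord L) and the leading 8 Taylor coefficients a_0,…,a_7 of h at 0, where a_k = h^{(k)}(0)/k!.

L = (64 - 256·x - 3904·x^2 - 6912·x^3 - 9696·x^4 - 1536·x^6) + (-25 - 24·x + 542·x^2 - 780·x^3 - 6800·x^4 - 6560·x^5 - 768·x^6 - 1536·x^7)·Dx + (2 + 17·x + 62·x^2 + 202·x^3 + 445·x^4 - 1136·x^5 - 576·x^6 - 256·x^7 - 256·x^8)·Dx^2  (order 2).
h: a_k = -4, 16, 164, 80, -1888, 312, 33356, 1088, …
ICs: h(0) = -4, h′(0) = 16.

f: a_k = 0, -8, 0, 128/3, 0, -2048/5, 0, 32768/7, …
g: a_k = 4, 4, 8, 12, 20, 32, 52, 84, …
Sum ⇒ L₀ = lclm(L_f,L_g) in ℚ(x)⟨Dx⟩.
h=h₀': d/dx-closure on L₀ ⇒ L.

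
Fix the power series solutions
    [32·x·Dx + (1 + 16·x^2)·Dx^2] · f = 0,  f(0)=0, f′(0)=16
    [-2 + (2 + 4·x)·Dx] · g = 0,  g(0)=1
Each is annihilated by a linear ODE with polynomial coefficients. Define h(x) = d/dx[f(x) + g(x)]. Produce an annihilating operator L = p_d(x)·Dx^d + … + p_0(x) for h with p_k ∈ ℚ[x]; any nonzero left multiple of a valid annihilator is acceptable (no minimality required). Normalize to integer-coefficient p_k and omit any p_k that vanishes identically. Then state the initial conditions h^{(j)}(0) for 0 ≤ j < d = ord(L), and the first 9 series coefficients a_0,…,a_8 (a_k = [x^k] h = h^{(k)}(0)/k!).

f: a_k = 0, 16, 0, -256/3, 0, 4096/5, 0, -65536/7, 0, …
g: a_k = 1, 1, -1/2, 1/2, -5/8, 7/8, -21/16, 33/16, -429/128, …
f+g: L₀ = lclm(L_f,L_g), ord ≤ 2+1.
Differentiate: ansatz ord ≤ ord L₀ ⇒ L.
L = (-32 - 160·x + 1536·x^2 + 1536·x^3) + (-35 - 128·x + 1312·x^2 + 6144·x^3 + 5376·x^4)·Dx + (-1 + 30·x + 96·x^2 + 576·x^3 + 1792·x^4 + 1536·x^5)·Dx^2  (order 2).
h: a_k = 17, -1, -509/2, -5/2, 32803/8, -63/8, -1048345/16, -429/16, 134224163/128, …
ICs: h(0) = 17, h′(0) = -1.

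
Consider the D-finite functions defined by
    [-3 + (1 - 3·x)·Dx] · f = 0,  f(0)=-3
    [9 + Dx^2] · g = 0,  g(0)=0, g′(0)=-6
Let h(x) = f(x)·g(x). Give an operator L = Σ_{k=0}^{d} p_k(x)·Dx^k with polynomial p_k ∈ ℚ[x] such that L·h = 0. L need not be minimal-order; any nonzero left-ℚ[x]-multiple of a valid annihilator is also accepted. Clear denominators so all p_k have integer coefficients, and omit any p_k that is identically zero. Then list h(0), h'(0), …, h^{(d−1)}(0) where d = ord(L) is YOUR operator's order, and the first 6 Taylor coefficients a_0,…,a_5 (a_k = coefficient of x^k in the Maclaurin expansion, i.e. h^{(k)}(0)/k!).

L = (-9 + 27·x) + 6·Dx + (-1 + 3·x)·Dx^2  (order 2).
h: a_k = 0, 18, 54, 135, 405, 24543/20, …
ICs: h(0) = 0, h′(0) = 18.

f: a_k = -3, -9, -27, -81, -243, -729, …
g: a_k = 0, -6, 0, 9, 0, -81/20, …
h₀=f·g: eliminate ⇒ L₀, order ≤ 1·2.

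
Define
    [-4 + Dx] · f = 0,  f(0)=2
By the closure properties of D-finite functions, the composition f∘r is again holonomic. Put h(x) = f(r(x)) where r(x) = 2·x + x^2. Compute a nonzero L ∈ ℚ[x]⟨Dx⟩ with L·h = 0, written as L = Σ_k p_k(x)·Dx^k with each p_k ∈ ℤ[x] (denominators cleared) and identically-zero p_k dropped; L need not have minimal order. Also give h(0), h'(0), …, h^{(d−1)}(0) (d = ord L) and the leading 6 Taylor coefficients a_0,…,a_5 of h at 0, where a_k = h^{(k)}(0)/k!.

L = (-8 - 8·x) + Dx  (order 1).
h: a_k = 2, 16, 72, 704/3, 1840/3, 6784/5, …
ICs: h(0) = 2.

f: a_k = 2, 8, 16, 64/3, 64/3, 256/15, …
f∘r: x↦r, Dx↦Dx/r' in L_f ⇒ L₀.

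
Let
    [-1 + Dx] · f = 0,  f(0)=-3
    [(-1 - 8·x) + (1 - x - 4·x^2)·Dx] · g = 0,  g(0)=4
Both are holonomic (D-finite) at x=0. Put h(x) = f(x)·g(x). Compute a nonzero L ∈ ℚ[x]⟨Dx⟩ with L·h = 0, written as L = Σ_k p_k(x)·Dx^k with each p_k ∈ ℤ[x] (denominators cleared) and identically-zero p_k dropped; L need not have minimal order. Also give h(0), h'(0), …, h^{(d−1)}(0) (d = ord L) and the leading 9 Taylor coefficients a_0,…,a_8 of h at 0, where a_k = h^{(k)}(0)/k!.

L = (2 + 7·x - 4·x^2) + (-1 + x + 4·x^2)·Dx  (order 1).
h: a_k = -12, -24, -78, -176, -977/2, -5963/5, -188797/60, -831287/105, -68891713/3360, …
ICs: h(0) = -12.

f: a_k = -3, -3, -3/2, -1/2, -1/8, -1/40, -1/240, -1/1680, -1/13440, …
g: a_k = 4, 4, 20, 36, 116, 260, 724, 1764, 4660, …
Product ⇒ symmetric product L₀, ord ≤ 1.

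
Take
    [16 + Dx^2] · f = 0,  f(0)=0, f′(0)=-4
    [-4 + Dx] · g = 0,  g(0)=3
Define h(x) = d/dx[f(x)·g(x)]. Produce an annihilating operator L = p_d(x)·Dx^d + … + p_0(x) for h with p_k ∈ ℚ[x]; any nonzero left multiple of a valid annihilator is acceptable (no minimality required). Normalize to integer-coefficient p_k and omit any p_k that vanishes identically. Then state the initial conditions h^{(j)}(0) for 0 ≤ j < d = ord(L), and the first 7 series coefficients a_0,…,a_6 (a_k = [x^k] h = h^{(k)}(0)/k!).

f: a_k = 0, -4, 0, 32/3, 0, -128/15, 0, …
g: a_k = 3, 12, 24, 32, 32, 128/5, 256/15, …
Sym-product of L_f,L_g gives L₀ (≤ ord 2).
h=h₀': d/dx-closure on L₀ ⇒ L.
L = 32 - 8·Dx + Dx^2  (order 2).
h: a_k = -12, -96, -192, 0, 512, 4096/5, 8192/15, …
ICs: h(0) = -12, h′(0) = -96.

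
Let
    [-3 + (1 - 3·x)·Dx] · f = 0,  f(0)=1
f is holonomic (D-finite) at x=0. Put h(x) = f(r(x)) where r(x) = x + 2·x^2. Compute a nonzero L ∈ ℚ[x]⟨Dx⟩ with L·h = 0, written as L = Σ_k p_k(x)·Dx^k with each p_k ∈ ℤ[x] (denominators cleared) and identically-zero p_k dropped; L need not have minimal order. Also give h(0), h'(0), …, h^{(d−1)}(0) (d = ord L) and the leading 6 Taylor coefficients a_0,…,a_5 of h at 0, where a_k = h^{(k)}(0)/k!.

L = (3 + 12·x) + (-1 + 3·x + 6·x^2)·Dx  (order 1).
h: a_k = 1, 3, 15, 63, 279, 1215, …
ICs: h(0) = 1.

f: a_k = 1, 3, 9, 27, 81, 243, …
Change of var in L_f (x↦r) gives L₀.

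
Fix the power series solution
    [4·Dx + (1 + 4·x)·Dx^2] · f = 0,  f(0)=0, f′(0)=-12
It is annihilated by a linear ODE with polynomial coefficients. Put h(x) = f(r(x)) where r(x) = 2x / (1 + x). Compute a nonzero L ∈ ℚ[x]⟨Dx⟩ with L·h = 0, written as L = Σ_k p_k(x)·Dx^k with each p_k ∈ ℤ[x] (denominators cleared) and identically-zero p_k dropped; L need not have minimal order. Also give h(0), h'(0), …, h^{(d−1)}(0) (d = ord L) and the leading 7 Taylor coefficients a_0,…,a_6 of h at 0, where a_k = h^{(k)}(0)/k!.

f: a_k = 0, -12, 24, -64, 192, -3072/5, 2048, …
f∘r: x↦r, Dx↦Dx/r' in L_f ⇒ L₀.
L = (10 + 18·x)·Dx + (1 + 10·x + 9·x^2)·Dx^2  (order 2).
h: a_k = 0, -24, 120, -728, 4920, -177144/5, 265720, …
ICs: h(0) = 0, h′(0) = -24.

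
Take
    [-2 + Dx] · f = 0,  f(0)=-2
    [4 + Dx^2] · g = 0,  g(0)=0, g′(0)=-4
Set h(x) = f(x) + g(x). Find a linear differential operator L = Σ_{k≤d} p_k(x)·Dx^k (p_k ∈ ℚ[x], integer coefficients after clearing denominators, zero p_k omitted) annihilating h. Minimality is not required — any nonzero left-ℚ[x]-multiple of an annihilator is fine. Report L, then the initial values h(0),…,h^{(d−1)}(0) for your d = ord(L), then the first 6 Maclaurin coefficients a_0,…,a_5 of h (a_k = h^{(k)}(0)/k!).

L = -8 + 4·Dx - 2·Dx^2 + Dx^3  (order 3).
h: a_k = -2, -8, -4, 0, -4/3, -16/15, …
ICs: h(0) = -2, h′(0) = -8, h′′(0) = -8.

f: a_k = -2, -4, -4, -8/3, -4/3, -8/15, …
g: a_k = 0, -4, 0, 8/3, 0, -8/15, …
f+g: L₀ = lclm(L_f,L_g), ord ≤ 1+2.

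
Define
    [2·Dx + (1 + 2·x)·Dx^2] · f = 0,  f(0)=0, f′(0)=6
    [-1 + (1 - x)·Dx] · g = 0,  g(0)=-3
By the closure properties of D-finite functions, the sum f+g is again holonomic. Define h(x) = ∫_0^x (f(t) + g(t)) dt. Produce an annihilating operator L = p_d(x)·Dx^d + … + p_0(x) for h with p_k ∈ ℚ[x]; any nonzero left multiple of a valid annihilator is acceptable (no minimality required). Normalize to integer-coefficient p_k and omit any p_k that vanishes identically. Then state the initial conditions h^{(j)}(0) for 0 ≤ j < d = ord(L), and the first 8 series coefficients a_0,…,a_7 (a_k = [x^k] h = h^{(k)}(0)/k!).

L = (-14 - 4·x)·Dx^2 + (1 - 20·x - 8·x^2)·Dx^3 + (2 + 3·x - 3·x^2 - 2·x^3)·Dx^4  (order 4).
h: a_k = 0, -3, 3/2, -3, 5/4, -3, 27/10, -5, …
ICs: h(0) = 0, h′(0) = -3, h′′(0) = 3, h′′′(0) = -18.

f: a_k = 0, 6, -6, 8, -12, 96/5, -32, 384/7, …
g: a_k = -3, -3, -3, -3, -3, -3, -3, -3, …
Sum ⇒ L₀ = lclm(L_f,L_g) in ℚ(x)⟨Dx⟩.
Integrate: L := L₀·Dx.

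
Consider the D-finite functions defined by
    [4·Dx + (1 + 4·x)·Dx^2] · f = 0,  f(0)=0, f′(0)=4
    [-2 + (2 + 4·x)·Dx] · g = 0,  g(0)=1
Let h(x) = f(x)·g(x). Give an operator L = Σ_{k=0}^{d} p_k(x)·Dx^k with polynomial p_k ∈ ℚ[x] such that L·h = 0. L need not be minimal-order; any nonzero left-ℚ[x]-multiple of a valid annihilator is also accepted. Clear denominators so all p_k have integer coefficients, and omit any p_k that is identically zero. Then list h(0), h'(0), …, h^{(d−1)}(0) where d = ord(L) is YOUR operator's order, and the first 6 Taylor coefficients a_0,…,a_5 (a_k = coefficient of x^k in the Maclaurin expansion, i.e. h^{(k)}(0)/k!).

f: a_k = 0, 4, -8, 64/3, -64, 1024/5, …
g: a_k = 1, 1, -1/2, 1/2, -5/8, 7/8, …
Product ⇒ symmetric product L₀, ord ≤ 2.
L = (-1 + 4·x) + (2 + 4·x)·Dx + (1 + 8·x + 20·x^2 + 16·x^3)·Dx^2  (order 2).
h: a_k = 0, 4, -4, 34/3, -110/3, 3709/30, …
ICs: h(0) = 0, h′(0) = 4.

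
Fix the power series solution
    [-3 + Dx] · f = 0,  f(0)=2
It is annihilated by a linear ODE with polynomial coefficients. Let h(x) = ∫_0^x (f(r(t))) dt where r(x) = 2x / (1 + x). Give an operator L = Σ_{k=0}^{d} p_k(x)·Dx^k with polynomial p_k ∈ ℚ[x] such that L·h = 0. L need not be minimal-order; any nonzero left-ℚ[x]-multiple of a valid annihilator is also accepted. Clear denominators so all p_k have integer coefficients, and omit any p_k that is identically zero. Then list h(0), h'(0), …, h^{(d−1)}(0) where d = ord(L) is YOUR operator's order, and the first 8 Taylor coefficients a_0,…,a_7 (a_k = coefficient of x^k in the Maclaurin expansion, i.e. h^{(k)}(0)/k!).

L = -6·Dx + (1 + 2·x + x^2)·Dx^2  (order 2).
h: a_k = 0, 2, 6, 8, 3, -12/5, -2/5, 48/35, …
ICs: h(0) = 0, h′(0) = 2.

f: a_k = 2, 6, 9, 9, 27/4, 81/20, 81/40, 243/280, …
Change of var in L_f (x↦r) gives L₀.
h=∫h₀ ⇒ L = L₀·Dx.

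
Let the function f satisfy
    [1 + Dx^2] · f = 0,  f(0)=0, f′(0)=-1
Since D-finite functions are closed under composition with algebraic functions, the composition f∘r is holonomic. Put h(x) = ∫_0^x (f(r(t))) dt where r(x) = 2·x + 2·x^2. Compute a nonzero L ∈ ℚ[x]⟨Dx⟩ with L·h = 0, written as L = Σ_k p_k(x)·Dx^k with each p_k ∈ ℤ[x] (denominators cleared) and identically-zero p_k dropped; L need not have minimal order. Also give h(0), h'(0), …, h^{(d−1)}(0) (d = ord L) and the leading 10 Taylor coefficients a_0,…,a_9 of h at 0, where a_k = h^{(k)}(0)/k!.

f: a_k = 0, -1, 0, 1/6, 0, -1/120, 0, 1/5040, 0, -1/362880, …
Substitute x→r, Dx→(1/r')Dx; clear ⇒ L₀.
Integrate: L := L₀·Dx.
L = (4 + 24·x + 48·x^2 + 32·x^3)·Dx - 2·Dx^2 + (1 + 2·x)·Dx^3  (order 3).
h: a_k = 0, 0, -1, -2/3, 1/3, 4/5, 28/45, 0, -104/315, -112/405, …
ICs: h(0) = 0, h′(0) = 0, h′′(0) = -2.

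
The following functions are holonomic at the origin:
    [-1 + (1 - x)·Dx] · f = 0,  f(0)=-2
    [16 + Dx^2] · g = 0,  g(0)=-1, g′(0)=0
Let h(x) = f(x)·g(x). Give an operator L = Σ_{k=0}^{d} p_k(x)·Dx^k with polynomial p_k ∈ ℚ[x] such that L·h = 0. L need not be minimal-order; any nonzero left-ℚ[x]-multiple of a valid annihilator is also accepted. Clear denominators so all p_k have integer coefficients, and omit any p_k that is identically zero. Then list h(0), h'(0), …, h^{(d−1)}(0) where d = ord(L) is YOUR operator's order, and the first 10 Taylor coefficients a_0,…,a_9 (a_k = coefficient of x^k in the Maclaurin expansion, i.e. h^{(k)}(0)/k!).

f: a_k = -2, -2, -2, -2, -2, -2, -2, -2, -2, -2, …
g: a_k = -1, 0, 8, 0, -32/3, 0, 256/45, 0, -512/315, 0, …
L₀ := L_f ⊗_s L_g (sym. prod.), ord ≤ 2.
L = (-16 + 16·x) + 2·Dx + (-1 + x)·Dx^2  (order 2).
h: a_k = 2, 2, -14, -14, 22/3, 22/3, -182/45, -182/45, -50/63, -50/63, …
ICs: h(0) = 2, h′(0) = 2.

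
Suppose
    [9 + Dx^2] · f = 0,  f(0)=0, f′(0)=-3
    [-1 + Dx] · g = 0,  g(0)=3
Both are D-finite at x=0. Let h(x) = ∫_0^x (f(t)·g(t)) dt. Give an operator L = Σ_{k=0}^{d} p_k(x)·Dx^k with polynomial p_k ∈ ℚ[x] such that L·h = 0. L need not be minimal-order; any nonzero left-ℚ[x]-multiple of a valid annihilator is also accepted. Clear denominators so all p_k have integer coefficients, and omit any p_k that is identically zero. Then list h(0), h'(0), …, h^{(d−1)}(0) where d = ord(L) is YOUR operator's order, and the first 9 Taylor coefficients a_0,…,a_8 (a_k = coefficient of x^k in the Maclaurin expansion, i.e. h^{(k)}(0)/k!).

L = 10·Dx - 2·Dx^2 + Dx^3  (order 3).
h: a_k = 0, 0, -9/2, -3, 9/4, 12/5, 1/20, -39/70, -83/560, …
ICs: h(0) = 0, h′(0) = 0, h′′(0) = -9.

f: a_k = 0, -3, 0, 9/2, 0, -81/40, 0, 243/560, 0, …
g: a_k = 3, 3, 3/2, 1/2, 1/8, 1/40, 1/240, 1/1680, 1/13440, …
Product ⇒ symmetric product L₀, ord ≤ 2.
h=∫h₀ ⇒ L = L₀·Dx.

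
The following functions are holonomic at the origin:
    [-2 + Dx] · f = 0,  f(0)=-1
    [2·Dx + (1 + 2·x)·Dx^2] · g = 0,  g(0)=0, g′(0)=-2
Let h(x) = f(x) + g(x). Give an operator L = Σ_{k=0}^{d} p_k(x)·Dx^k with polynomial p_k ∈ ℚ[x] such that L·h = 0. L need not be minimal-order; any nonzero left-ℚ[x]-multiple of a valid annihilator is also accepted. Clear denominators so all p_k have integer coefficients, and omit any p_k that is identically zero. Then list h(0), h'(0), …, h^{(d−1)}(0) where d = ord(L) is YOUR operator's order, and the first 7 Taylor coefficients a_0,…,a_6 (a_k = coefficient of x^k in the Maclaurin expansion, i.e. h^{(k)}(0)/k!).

f: a_k = -1, -2, -2, -4/3, -2/3, -4/15, -4/45, …
g: a_k = 0, -2, 2, -8/3, 4, -32/5, 32/3, …
Sum ⇒ L₀ = lclm(L_f,L_g) in ℚ(x)⟨Dx⟩.
L = (-6 - 4·x)·Dx + (1 - 4·x - 4·x^2)·Dx^2 + (1 + 3·x + 2·x^2)·Dx^3  (order 3).
h: a_k = -1, -4, 0, -4, 10/3, -20/3, 476/45, …
ICs: h(0) = -1, h′(0) = -4, h′′(0) = 0.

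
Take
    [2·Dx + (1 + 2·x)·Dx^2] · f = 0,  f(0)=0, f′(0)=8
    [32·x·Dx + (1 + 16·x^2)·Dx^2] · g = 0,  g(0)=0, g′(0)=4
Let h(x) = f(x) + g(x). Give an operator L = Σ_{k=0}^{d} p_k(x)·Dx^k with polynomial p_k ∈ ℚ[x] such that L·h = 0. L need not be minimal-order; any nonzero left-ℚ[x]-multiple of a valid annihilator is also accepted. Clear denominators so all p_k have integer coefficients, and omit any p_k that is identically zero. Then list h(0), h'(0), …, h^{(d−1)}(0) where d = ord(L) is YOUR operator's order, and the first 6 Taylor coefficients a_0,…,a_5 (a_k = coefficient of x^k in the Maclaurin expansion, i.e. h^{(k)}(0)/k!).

f: a_k = 0, 8, -8, 32/3, -16, 128/5, …
g: a_k = 0, 4, 0, -64/3, 0, 1024/5, …
Sum ⇒ L₀ = lclm(L_f,L_g) in ℚ(x)⟨Dx⟩.
L = (-32 - 192·x + 1536·x^2 + 1024·x^3)·Dx + (-20 - 64·x + 576·x^2 + 3072·x^3 + 2048·x^4)·Dx^2 + (-1 + 14·x + 32·x^2 + 256·x^3 + 768·x^4 + 512·x^5)·Dx^3  (order 3).
h: a_k = 0, 12, -8, -32/3, -16, 1152/5, …
ICs: h(0) = 0, h′(0) = 12, h′′(0) = -16.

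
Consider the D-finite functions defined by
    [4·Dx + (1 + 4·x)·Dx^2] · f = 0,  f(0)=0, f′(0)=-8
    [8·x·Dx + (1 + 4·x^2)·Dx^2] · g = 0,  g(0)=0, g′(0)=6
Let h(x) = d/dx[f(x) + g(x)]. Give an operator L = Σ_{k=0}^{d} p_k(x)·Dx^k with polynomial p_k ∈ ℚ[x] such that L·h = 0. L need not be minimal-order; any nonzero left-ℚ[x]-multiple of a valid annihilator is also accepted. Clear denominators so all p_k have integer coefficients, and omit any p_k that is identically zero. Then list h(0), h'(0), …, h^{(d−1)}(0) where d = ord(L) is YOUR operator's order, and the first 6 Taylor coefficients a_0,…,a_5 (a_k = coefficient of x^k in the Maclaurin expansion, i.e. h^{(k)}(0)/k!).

f: a_k = 0, -8, 16, -128/3, 128, -2048/5, …
g: a_k = 0, 6, 0, -8, 0, 96/5, …
Weyl lclm of L_f,L_g ⇒ L₀ (ord ≤ 4).
Differentiate: ansatz ord ≤ ord L₀ ⇒ L.
L = (-8 - 96·x + 96·x^2 + 128·x^3) + (-10 - 16·x - 72·x^2 + 192·x^3 + 256·x^4)·Dx + (-1 - 2·x + 8·x^2 + 8·x^3 + 48·x^4 + 64·x^5)·Dx^2  (order 2).
h: a_k = -2, 32, -152, 512, -1952, 8192, …
ICs: h(0) = -2, h′(0) = 32.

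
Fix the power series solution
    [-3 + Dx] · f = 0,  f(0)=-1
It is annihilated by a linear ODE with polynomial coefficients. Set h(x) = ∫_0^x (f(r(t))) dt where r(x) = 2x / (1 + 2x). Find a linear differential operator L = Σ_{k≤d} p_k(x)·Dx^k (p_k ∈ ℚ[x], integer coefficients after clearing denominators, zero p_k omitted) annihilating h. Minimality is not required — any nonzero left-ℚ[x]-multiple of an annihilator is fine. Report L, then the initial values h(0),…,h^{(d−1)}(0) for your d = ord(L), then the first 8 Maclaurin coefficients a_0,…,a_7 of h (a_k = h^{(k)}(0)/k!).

L = -6·Dx + (1 + 4·x + 4·x^2)·Dx^2  (order 2).
h: a_k = 0, -1, -3, -2, 3, -6/5, -14/5, 276/35, …
ICs: h(0) = 0, h′(0) = -1.

f: a_k = -1, -3, -9/2, -9/2, -27/8, -81/40, -81/80, -243/560, …
L₀ from L_f via x↦r, Dx↦r'^{-1}Dx.
Integrate: L := L₀·Dx.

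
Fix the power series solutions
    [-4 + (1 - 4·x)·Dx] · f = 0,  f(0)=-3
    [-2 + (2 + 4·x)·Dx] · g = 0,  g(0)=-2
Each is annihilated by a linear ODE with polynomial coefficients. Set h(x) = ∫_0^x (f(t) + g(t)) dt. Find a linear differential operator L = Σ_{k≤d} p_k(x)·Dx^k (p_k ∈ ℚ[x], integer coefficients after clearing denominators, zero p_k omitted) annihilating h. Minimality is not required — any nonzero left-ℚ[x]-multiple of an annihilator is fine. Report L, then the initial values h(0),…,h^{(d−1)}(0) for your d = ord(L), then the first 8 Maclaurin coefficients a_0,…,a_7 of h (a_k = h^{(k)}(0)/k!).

L = (-12 - 16·x)·Dx + (11 + 40·x + 48·x^2)·Dx^2 + (-1 - 2·x + 16·x^2 + 32·x^3)·Dx^3  (order 3).
h: a_k = 0, -5, -7, -47/3, -193/4, -3067/20, -12295/24, -98283/56, …
ICs: h(0) = 0, h′(0) = -5, h′′(0) = -14.

f: a_k = -3, -12, -48, -192, -768, -3072, -12288, -49152, …
g: a_k = -2, -2, 1, -1, 5/4, -7/4, 21/8, -33/8, …
L₀ := lclm(L_f,L_g); ord L₀ ≤ 1+1.
Integrate: L := L₀·Dx.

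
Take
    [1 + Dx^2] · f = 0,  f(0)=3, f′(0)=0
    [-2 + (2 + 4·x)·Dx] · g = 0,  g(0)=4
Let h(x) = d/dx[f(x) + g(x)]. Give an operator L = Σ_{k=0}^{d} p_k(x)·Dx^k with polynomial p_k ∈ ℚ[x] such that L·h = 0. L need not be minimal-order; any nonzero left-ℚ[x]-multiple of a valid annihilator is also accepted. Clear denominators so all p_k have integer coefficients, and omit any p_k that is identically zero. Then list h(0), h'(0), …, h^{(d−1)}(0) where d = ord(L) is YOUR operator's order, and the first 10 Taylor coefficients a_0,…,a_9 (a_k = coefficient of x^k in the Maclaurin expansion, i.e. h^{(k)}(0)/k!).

f: a_k = 3, 0, -3/2, 0, 1/8, 0, -1/240, 0, 1/13440, 0, …
g: a_k = 4, 4, -2, 2, -5/2, 7/2, -21/4, 33/4, -429/32, 715/32, …
L₀ := lclm(L_f,L_g); ord L₀ ≤ 2+1.
Derive L from L₀ (diff closure).
L = (-4 - x - x^2) + (-1 - 3·x - 3·x^2 - 2·x^3)·Dx + (-4 - x - x^2)·Dx^2 + (-1 - 3·x - 3·x^2 - 2·x^3)·Dx^3  (order 3).
h: a_k = 4, -7, 6, -19/2, 35/2, -1261/40, 231/4, -180179/1680, 6435/32, -45945901/120960, …
ICs: h(0) = 4, h′(0) = -7, h′′(0) = 12.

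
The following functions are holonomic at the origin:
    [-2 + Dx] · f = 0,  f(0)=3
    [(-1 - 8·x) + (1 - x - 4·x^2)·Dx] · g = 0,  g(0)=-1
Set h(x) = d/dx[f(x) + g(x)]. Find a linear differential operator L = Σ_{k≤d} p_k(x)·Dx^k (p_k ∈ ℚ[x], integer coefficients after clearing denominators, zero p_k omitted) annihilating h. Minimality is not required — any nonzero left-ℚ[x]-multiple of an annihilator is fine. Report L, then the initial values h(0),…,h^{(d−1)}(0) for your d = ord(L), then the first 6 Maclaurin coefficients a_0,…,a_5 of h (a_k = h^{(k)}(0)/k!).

f: a_k = 3, 6, 6, 4, 2, 4/5, …
g: a_k = -1, -1, -5, -9, -29, -65, …
f+g: L₀ = lclm(L_f,L_g), ord ≤ 1+1.
Differentiate: ansatz ord ≤ ord L₀ ⇒ L.
L = (34 + 452·x + 512·x^2 + 1920·x^3 + 768·x^4) + (-25 - 228·x - 334·x^2 - 864·x^3 + 160·x^4 + 256·x^5)·Dx + (4 + x + 39·x^2 - 48·x^3 - 272·x^4 - 128·x^5)·Dx^2  (order 2).
h: a_k = 5, 2, -15, -108, -321, -5422/5, …
ICs: h(0) = 5, h′(0) = 2.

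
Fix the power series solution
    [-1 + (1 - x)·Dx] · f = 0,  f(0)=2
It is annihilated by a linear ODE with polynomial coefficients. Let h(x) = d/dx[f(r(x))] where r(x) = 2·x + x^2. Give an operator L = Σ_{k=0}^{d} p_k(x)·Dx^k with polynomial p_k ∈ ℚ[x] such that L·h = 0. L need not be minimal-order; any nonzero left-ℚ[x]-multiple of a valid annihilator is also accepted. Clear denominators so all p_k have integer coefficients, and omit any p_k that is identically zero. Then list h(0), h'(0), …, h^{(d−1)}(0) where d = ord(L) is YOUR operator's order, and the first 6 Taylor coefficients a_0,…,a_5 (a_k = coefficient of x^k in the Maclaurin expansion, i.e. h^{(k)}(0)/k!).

L = (5 + 6·x + 3·x^2) + (-1 + x + 3·x^2 + x^3)·Dx  (order 1).
h: a_k = 4, 20, 72, 232, 700, 2028, …
ICs: h(0) = 4.

f: a_k = 2, 2, 2, 2, 2, 2, …
L₀ from L_f via x↦r, Dx↦r'^{-1}Dx.
Differentiate: ansatz ord ≤ ord L₀ ⇒ L.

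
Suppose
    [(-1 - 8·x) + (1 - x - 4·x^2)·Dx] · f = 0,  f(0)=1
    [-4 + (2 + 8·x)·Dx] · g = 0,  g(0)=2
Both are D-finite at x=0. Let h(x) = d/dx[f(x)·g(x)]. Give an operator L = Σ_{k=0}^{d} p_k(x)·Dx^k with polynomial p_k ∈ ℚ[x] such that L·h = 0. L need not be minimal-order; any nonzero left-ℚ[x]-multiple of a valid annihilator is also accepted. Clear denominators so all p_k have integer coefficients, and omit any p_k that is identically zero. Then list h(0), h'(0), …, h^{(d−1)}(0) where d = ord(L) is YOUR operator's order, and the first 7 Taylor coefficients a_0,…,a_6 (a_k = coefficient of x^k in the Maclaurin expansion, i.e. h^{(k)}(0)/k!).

f: a_k = 1, 1, 5, 9, 29, 65, 181, …
g: a_k = 2, 4, -4, 8, -20, 56, -168, …
Sym-product of L_f,L_g gives L₀ (≤ ord 1).
Derive L from L₀ (diff closure).
L = (10 + 156·x + 540·x^2 + 800·x^3 + 960·x^4) + (-3 - 19·x - 30·x^2 + 56·x^3 + 352·x^4 + 384·x^5)·Dx  (order 1).
h: a_k = 6, 20, 126, 248, 1430, 2196, 14266, …
ICs: h(0) = 6.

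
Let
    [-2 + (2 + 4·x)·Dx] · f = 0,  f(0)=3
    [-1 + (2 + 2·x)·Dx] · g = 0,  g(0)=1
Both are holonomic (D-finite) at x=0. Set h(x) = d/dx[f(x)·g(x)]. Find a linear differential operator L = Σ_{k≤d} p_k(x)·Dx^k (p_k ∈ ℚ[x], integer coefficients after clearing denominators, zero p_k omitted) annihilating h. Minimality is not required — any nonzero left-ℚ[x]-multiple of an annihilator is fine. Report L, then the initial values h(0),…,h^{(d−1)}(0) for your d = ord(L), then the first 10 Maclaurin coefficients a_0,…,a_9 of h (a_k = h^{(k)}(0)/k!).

L = -1 + (-6 - 26·x - 36·x^2 - 16·x^3)·Dx  (order 1).
h: a_k = 9/2, -3/4, 27/16, -111/32, 1755/256, -6813/512, 52479/2048, -201543/4096, 6190587/65536, -23793585/131072, …
ICs: h(0) = 9/2.

f: a_k = 3, 3, -3/2, 3/2, -15/8, 21/8, -63/16, 99/16, -1287/128, 2145/128, …
g: a_k = 1, 1/2, -1/8, 1/16, -5/128, 7/256, -21/1024, 33/2048, -429/32768, 715/65536, …
f·g: L₀ = L_f ⊗_s L_g, ord ≤ 1·1.
Derive L from L₀ (diff closure).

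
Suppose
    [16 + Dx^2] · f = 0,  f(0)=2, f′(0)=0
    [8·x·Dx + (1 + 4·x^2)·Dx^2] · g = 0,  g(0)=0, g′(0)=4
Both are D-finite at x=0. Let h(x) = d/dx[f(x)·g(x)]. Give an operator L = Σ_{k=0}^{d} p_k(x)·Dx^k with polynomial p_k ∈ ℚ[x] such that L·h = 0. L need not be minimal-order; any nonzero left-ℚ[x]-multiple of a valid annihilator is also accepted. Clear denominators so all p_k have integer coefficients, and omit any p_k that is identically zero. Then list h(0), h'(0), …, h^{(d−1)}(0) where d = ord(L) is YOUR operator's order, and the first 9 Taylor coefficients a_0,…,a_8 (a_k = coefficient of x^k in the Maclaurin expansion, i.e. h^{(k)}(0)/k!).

f: a_k = 2, 0, -16, 0, 64/3, 0, -512/45, 0, 1024/315, …
g: a_k = 0, 4, 0, -16/3, 0, 64/5, 0, -256/7, 0, …
L₀ := L_f ⊗_s L_g (sym. prod.), ord ≤ 4.
Differentiate: ansatz ord ≤ ord L₀ ⇒ L.
L = (4096 + 58368·x^2 + 354304·x^4 + 983040·x^6 + 1867776·x^8 + 2621440·x^10 + 2097152·x^12) + (1984·x + 30208·x^3 + 158720·x^5 + 409600·x^7 + 655360·x^9 + 524288·x^11)·Dx + (336 + 5216·x^2 + 34560·x^4 + 114176·x^6 + 249856·x^8 + 360448·x^10 + 262144·x^12)·Dx^2 + (124·x + 1888·x^3 + 9920·x^5 + 25600·x^7 + 40960·x^9 + 32768·x^11)·Dx^3 + (5 + 98·x^2 + 776·x^4 + 3296·x^6 + 8320·x^8 + 12288·x^10 + 8192·x^12)·Dx^4  (order 4).
h: a_k = 8, 0, -224, 0, 2944/3, 0, -137728/45, 0, 219136/21, …
ICs: h(0) = 8, h′(0) = 0, h′′(0) = -448, h′′′(0) = 0.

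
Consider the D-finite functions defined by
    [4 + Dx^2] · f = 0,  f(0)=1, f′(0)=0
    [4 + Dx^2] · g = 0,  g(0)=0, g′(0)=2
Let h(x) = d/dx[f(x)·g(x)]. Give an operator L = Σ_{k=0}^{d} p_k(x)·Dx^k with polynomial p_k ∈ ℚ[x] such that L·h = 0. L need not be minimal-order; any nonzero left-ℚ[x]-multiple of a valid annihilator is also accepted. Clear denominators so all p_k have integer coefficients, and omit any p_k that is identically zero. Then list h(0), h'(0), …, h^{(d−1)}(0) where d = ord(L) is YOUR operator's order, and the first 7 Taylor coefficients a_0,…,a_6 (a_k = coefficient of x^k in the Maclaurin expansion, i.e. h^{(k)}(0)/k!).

L = 16 + Dx^2  (order 2).
h: a_k = 2, 0, -16, 0, 64/3, 0, -512/45, …
ICs: h(0) = 2, h′(0) = 0.

f: a_k = 1, 0, -2, 0, 2/3, 0, -4/45, …
g: a_k = 0, 2, 0, -4/3, 0, 4/15, 0, …
Sym-product of L_f,L_g gives L₀ (≤ ord 4).
h=h₀': d/dx-closure on L₀ ⇒ L.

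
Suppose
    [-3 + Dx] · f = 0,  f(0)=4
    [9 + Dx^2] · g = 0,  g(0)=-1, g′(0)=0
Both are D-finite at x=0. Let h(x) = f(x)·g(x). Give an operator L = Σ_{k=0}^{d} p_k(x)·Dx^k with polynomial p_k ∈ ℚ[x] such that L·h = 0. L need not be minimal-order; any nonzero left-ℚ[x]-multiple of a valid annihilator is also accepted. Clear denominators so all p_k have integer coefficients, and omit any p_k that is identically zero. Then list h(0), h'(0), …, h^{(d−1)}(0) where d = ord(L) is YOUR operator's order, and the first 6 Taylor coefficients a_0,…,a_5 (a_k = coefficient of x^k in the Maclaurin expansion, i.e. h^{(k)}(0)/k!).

f: a_k = 4, 12, 18, 18, 27/2, 81/10, …
g: a_k = -1, 0, 9/2, 0, -27/8, 0, …
f·g: L₀ = L_f ⊗_s L_g, ord ≤ 1·2.
L = 18 - 6·Dx + Dx^2  (order 2).
h: a_k = -4, -12, 0, 36, 54, 162/5, …
ICs: h(0) = -4, h′(0) = -12.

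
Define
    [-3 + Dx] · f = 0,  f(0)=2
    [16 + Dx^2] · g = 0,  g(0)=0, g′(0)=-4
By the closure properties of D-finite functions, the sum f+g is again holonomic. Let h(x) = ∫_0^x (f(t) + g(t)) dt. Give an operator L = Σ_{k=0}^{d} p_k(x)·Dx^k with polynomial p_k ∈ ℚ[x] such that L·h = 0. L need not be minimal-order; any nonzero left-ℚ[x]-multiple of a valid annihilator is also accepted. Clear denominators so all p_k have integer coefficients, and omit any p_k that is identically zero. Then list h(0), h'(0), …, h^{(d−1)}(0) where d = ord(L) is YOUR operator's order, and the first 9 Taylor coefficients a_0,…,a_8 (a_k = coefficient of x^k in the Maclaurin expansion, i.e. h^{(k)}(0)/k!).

f: a_k = 2, 6, 9, 9, 27/4, 81/20, 81/40, 243/280, 729/2240, …
g: a_k = 0, -4, 0, 32/3, 0, -128/15, 0, 1024/315, 0, …
f+g: L₀ = lclm(L_f,L_g), ord ≤ 1+2.
h=∫h₀ ⇒ L = L₀·Dx.
L = -48·Dx + 16·Dx^2 - 3·Dx^3 + Dx^4  (order 4).
h: a_k = 0, 2, 1, 3, 59/12, 27/20, -269/360, 81/280, 10379/20160, …
ICs: h(0) = 0, h′(0) = 2, h′′(0) = 2, h′′′(0) = 18.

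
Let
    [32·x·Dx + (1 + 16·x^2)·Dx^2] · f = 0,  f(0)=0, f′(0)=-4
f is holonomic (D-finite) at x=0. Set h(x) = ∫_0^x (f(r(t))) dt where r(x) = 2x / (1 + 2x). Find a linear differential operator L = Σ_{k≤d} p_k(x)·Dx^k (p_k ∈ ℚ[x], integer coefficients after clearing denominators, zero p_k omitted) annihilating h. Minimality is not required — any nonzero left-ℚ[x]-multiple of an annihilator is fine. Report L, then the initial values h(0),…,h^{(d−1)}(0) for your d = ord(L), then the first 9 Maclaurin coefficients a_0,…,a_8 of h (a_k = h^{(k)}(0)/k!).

L = (4 + 136·x)·Dx^2 + (1 + 4·x + 68·x^2)·Dx^3  (order 3).
h: a_k = 0, 0, -4, 16/3, 104/3, -192, -6464/15, 156416/21, -46528/7, …
ICs: h(0) = 0, h′(0) = 0, h′′(0) = -8.

f: a_k = 0, -4, 0, 64/3, 0, -1024/5, 0, 16384/7, 0, …
Substitute x→r, Dx→(1/r')Dx; clear ⇒ L₀.
h=∫h₀ ⇒ L = L₀·Dx.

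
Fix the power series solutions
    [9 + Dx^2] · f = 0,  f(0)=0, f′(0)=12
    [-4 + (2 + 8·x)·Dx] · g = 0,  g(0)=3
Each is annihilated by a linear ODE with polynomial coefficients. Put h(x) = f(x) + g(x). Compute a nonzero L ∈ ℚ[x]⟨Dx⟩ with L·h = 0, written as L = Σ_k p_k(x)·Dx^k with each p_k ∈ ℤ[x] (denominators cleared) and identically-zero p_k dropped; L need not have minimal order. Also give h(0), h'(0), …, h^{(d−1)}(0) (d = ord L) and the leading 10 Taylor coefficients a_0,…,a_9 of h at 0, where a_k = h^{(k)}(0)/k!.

L = (-378 - 1296·x - 2592·x^2) + (45 + 828·x + 3888·x^2 + 5184·x^3)·Dx + (-42 - 144·x - 288·x^2)·Dx^2 + (5 + 92·x + 432·x^2 + 576·x^3)·Dx^3  (order 3).
h: a_k = 3, 18, -6, -6, -30, 921/10, -252, 110637/140, -2574, 9609843/1120, …
ICs: h(0) = 3, h′(0) = 18, h′′(0) = -12.

f: a_k = 0, 12, 0, -18, 0, 81/10, 0, -243/140, 0, 243/1120, …
g: a_k = 3, 6, -6, 12, -30, 84, -252, 792, -2574, 8580, …
Weyl lclm of L_f,L_g ⇒ L₀ (ord ≤ 3).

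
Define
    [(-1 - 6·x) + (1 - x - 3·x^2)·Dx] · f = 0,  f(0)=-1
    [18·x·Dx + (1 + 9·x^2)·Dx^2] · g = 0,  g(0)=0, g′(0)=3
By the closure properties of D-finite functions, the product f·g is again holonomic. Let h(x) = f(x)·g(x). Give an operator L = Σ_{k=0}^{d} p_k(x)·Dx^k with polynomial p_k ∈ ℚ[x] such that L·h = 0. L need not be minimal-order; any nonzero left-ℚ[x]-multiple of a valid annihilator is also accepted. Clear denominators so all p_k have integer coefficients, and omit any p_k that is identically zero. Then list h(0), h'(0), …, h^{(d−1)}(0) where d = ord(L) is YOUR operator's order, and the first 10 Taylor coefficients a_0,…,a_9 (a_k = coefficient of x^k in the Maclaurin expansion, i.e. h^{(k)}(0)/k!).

f: a_k = -1, -1, -4, -7, -19, -40, -97, -217, -508, -1159, …
g: a_k = 0, 3, 0, -9, 0, 243/5, 0, -2187/7, 0, 2187, …
Sym-product of L_f,L_g gives L₀ (≤ ord 2).
L = (6 + 18·x + 162·x^2) + (2 - 6·x + 36·x^2 + 162·x^3)·Dx + (-1 + x - 6·x^2 + 9·x^3 + 27·x^4)·Dx^2  (order 2).
h: a_k = 0, -3, -3, -3, -12, -348/5, -528/5, -69/35, -11157/35, -87909/35, …
ICs: h(0) = 0, h′(0) = -3.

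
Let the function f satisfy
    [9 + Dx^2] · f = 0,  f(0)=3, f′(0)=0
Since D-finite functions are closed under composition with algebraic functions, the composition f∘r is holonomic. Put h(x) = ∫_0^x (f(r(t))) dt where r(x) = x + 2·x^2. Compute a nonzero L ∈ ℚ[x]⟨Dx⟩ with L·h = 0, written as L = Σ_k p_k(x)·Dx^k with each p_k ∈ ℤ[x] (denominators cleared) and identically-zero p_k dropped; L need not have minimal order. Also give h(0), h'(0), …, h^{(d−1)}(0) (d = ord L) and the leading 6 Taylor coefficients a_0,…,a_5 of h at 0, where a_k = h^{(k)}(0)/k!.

f: a_k = 3, 0, -27/2, 0, 81/8, 0, …
L₀ from L_f via x↦r, Dx↦r'^{-1}Dx.
Integrate: L := L₀·Dx.
L = (9 + 108·x + 432·x^2 + 576·x^3)·Dx - 4·Dx^2 + (1 + 4·x)·Dx^3  (order 3).
h: a_k = 0, 3, 0, -9/2, -27/2, -351/40, …
ICs: h(0) = 0, h′(0) = 3, h′′(0) = 0.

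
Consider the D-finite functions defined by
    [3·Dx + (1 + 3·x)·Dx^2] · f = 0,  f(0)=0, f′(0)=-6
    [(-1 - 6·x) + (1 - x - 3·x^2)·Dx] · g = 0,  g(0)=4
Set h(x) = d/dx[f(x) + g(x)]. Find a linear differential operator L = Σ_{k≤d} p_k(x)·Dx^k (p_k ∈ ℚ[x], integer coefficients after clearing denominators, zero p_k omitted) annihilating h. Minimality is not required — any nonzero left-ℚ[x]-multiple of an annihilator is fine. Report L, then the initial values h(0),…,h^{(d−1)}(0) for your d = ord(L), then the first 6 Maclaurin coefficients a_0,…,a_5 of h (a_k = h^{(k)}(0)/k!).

L = (-270 - 1422·x - 3780·x^2 - 2916·x^3 - 2916·x^4) + (-24 - 468·x - 2736·x^2 - 5616·x^3 - 5994·x^4 - 4860·x^5)·Dx + (11 + 79·x + 129·x^2 - 171·x^3 - 783·x^4 - 1377·x^5 - 972·x^6)·Dx^2  (order 2).
h: a_k = -2, 50, 30, 466, 314, 3786, …
ICs: h(0) = -2, h′(0) = 50.

f: a_k = 0, -6, 9, -18, 81/2, -486/5, …
g: a_k = 4, 4, 16, 28, 76, 160, …
Sum ⇒ L₀ = lclm(L_f,L_g) in ℚ(x)⟨Dx⟩.
h₀' ⇒ L via d/dx closure of L₀.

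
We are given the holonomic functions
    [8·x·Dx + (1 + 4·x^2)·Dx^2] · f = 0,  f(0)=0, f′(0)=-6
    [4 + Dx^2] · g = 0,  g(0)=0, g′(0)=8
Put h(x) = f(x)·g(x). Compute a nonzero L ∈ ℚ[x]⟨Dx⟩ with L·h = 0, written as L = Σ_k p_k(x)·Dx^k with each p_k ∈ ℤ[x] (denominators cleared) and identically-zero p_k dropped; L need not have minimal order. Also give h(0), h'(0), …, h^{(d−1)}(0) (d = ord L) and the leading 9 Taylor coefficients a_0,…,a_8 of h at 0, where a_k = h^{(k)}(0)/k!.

L = (80 + 832·x^2 + 1408·x^4 + 2048·x^6 + 2048·x^8) + (96·x + 640·x^3 + 1536·x^5 + 2048·x^7)·Dx + (24 + 256·x^2 + 576·x^4 + 1024·x^6 + 1024·x^8)·Dx^2 + (24·x + 160·x^3 + 384·x^5 + 512·x^7)·Dx^3 + (1 + 12·x^2 + 56·x^4 + 128·x^6 + 128·x^8)·Dx^4  (order 4).
h: a_k = 0, 0, -48, 0, 96, 0, -608/3, 0, 2752/5, …
ICs: h(0) = 0, h′(0) = 0, h′′(0) = -96, h′′′(0) = 0.

f: a_k = 0, -6, 0, 8, 0, -96/5, 0, 384/7, 0, …
g: a_k = 0, 8, 0, -16/3, 0, 16/15, 0, -32/315, 0, …
Sym-product of L_f,L_g gives L₀ (≤ ord 4).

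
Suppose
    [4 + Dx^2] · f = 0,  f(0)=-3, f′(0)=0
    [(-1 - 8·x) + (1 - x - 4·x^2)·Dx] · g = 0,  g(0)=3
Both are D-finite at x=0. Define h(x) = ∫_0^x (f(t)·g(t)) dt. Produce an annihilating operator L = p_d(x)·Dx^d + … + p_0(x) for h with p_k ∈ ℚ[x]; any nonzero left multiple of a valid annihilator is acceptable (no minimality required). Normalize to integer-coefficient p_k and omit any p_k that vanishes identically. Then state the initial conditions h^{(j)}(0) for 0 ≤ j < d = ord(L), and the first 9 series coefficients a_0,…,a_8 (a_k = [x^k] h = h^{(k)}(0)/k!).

L = (4 + 4·x + 16·x^2)·Dx + (2 + 16·x)·Dx^2 + (-1 + x + 4·x^2)·Dx^3  (order 3).
h: a_k = 0, -9, -9/2, -9, -63/4, -177/5, -143/2, -5681/35, -14261/40, …
ICs: h(0) = 0, h′(0) = -9, h′′(0) = -9.

f: a_k = -3, 0, 6, 0, -2, 0, 4/15, 0, -2/105, …
g: a_k = 3, 3, 15, 27, 87, 195, 543, 1323, 3495, …
Product ⇒ symmetric product L₀, ord ≤ 2.
h=∫h₀ ⇒ L = L₀·Dx.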